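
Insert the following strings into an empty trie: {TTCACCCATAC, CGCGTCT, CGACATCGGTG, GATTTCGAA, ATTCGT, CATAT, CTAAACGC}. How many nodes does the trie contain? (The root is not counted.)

Insert word by word; a character creates a node only if that edge doesn't already exist:
  "TTCACCCATAC" → 11 new (T, T, C, A, C, C, C, A, T, A, C)
  "CGCGTCT" → 7 new (C, G, C, G, T, C, T)
  "CGACATCGGTG" → prefix "CG" already present; 9 new (A, C, A, T, C, G, G, T, G)
  "GATTTCGAA" → 9 new (G, A, T, T, T, C, G, A, A)
  "ATTCGT" → 6 new (A, T, T, C, G, T)
  "CATAT" → prefix "C" already present; 4 new (A, T, A, T)
  "CTAAACGC" → prefix "C" already present; 7 new (T, A, A, A, C, G, C)
Total nodes = 11 + 7 + 9 + 9 + 6 + 4 + 7 = 53

53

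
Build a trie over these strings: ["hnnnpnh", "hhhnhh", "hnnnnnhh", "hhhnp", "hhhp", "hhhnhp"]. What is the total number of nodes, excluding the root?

For each word, the new-node count is its length minus the longest prefix already in the trie:
  "hnnnpnh" → 7 new (h, n, n, n, p, n, h)
  "hhhnhh" → prefix "h" already present; 5 new (h, h, n, h, h)
  "hnnnnnhh" → prefix "hnnn" already present; 4 new (n, n, h, h)
  "hhhnp" → prefix "hhhn" already present; 1 new (p)
  "hhhp" → prefix "hhh" already present; 1 new (p)
  "hhhnhp" → prefix "hhhnh" already present; 1 new (p)
Total nodes = 7 + 5 + 4 + 1 + 1 + 1 = 19

19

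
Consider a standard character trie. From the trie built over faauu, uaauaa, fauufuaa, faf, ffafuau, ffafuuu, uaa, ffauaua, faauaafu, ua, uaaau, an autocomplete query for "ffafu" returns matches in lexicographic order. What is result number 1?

ffafuau

DFS of the "ffafu" subtree visits, in order: "ffafuau", "ffafuuu"
The 1st is ffafuau.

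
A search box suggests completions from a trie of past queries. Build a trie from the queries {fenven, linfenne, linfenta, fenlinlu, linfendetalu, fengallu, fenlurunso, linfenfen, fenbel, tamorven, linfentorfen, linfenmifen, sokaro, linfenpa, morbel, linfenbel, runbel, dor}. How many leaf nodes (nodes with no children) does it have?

18

Leaves are exactly the stored words that no other stored word extends.
Those words: "dor", "fenbel", "fengallu", "fenlinlu", "fenlurunso", "fenven", "linfenbel", "linfendetalu", "linfenfen", "linfenmifen", "linfenne", "linfenpa", "linfenta", "linfentorfen", "morbel", "runbel", "sokaro", "tamorven"
Leaf count: 18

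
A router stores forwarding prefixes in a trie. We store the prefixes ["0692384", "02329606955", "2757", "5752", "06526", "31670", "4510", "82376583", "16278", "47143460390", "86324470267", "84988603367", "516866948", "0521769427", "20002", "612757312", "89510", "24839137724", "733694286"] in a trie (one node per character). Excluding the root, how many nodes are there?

133

Insert word by word; a character creates a node only if that edge doesn't already exist:
  "0692384" → 7 new (0, 6, 9, 2, 3, 8, 4)
  "02329606955" → prefix "0" already present; 10 new (2, 3, 2, 9, 6, 0, 6, 9, 5, 5)
  "2757" → 4 new (2, 7, 5, 7)
  "5752" → 4 new (5, 7, 5, 2)
  "06526" → prefix "06" already present; 3 new (5, 2, 6)
  "31670" → 5 new (3, 1, 6, 7, 0)
  "4510" → 4 new (4, 5, 1, 0)
  "82376583" → 8 new (8, 2, 3, 7, 6, 5, 8, 3)
  "16278" → 5 new (1, 6, 2, 7, 8)
  "47143460390" → prefix "4" already present; 10 new (7, 1, 4, 3, 4, 6, 0, 3, 9, 0)
  "86324470267" → prefix "8" already present; 10 new (6, 3, 2, 4, 4, 7, 0, 2, 6, 7)
  "84988603367" → prefix "8" already present; 10 new (4, 9, 8, 8, 6, 0, 3, 3, 6, 7)
  "516866948" → prefix "5" already present; 8 new (1, 6, 8, 6, 6, 9, 4, 8)
  "0521769427" → prefix "0" already present; 9 new (5, 2, 1, 7, 6, 9, 4, 2, 7)
  "20002" → prefix "2" already present; 4 new (0, 0, 0, 2)
  "612757312" → 9 new (6, 1, 2, 7, 5, 7, 3, 1, 2)
  "89510" → prefix "8" already present; 4 new (9, 5, 1, 0)
  "24839137724" → prefix "2" already present; 10 new (4, 8, 3, 9, 1, 3, 7, 7, 2, 4)
  "733694286" → 9 new (7, 3, 3, 6, 9, 4, 2, 8, 6)
Total nodes = 7 + 10 + 4 + 4 + 3 + 5 + 4 + 8 + 5 + 10 + 10 + 10 + 8 + 9 + 4 + 9 + 4 + 10 + 9 = 133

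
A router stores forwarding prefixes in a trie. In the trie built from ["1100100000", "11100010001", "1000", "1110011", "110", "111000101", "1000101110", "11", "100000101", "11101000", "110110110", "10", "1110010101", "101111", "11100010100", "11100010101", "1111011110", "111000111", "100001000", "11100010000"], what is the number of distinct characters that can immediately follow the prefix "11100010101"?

Follow the path "11100010101" to its node, then look at its outgoing edges.
No stored string extends past "11100010101".
That node has 0 child edges.

0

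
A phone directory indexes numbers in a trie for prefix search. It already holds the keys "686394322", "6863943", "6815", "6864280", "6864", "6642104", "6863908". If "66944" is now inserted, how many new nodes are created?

3

The longest prefix of "66944" already in the trie is "66" (length 2).
So 5 − 2 = 3 new nodes.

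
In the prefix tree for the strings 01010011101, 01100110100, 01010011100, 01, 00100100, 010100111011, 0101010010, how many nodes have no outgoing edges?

5

Leaves are exactly the stored words that no other stored word extends.
Those words: "00100100", "01010011100", "010100111011", "0101010010", "01100110100"
Leaf count: 5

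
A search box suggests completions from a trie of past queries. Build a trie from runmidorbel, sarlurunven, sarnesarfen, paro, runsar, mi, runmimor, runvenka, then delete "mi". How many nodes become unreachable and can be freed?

2

Walk "mi" from the leaf back toward the root, removing each node that no remaining word uses.
No other word shares any prefix with "mi", so all 2 of its nodes go.
Nodes removed: 2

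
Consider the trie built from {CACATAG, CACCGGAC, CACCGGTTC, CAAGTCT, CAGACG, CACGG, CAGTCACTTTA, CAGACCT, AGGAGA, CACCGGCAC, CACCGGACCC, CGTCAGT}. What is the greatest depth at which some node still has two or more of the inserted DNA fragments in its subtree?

The deepest shared node is where two words last agree before diverging.
"CACCGGAC" and "CACCGGACCC" agree on "CACCGGAC" (8 characters) before diverging; nothing deeper is shared.
Longest shared-prefix length: 8

8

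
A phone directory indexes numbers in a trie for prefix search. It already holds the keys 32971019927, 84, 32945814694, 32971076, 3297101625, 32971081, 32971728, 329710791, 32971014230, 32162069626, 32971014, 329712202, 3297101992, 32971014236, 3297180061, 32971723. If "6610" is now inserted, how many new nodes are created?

No existing word starts with "6", so every character of "6610" needs a new node.
4 − 0 = 4 new nodes.

4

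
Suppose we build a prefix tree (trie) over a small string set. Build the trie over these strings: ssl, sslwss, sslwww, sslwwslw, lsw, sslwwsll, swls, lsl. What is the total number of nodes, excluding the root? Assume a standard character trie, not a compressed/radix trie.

Insert word by word; a character creates a node only if that edge doesn't already exist:
  "ssl" → 3 new (s, s, l)
  "sslwss" → prefix "ssl" already present; 3 new (w, s, s)
  "sslwww" → prefix "sslw" already present; 2 new (w, w)
  "sslwwslw" → prefix "sslww" already present; 3 new (s, l, w)
  "lsw" → 3 new (l, s, w)
  "sslwwsll" → prefix "sslwwsl" already present; 1 new (l)
  "swls" → prefix "s" already present; 3 new (w, l, s)
  "lsl" → prefix "ls" already present; 1 new (l)
Total nodes = 3 + 3 + 2 + 3 + 3 + 1 + 3 + 1 = 19

19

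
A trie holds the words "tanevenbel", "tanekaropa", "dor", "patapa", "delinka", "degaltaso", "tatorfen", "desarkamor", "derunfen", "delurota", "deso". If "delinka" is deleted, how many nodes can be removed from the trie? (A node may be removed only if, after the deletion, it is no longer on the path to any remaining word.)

After clearing the end-marker at "delinka", prune upward until reaching a node still needed by another word.
The suffix "inka" (4 nodes) is used only by "delinka"; the node for "del" still has the child "u", so pruning stops there.
Nodes removed: 4

4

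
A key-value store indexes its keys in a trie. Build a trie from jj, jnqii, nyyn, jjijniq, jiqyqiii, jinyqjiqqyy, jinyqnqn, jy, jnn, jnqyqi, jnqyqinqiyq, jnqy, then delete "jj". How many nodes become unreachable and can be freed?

0

After clearing the end-marker at "jj", prune upward until reaching a node still needed by another word.
Every node on "jj" is still needed (e.g. by "jjijniq"), so nothing is freed.
Nodes removed: 0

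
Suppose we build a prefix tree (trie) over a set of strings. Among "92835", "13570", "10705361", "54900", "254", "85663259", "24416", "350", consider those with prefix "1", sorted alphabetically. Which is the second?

Words with prefix "1", in lexicographic order: "10705361", "13570"
Position 2: 13570

13570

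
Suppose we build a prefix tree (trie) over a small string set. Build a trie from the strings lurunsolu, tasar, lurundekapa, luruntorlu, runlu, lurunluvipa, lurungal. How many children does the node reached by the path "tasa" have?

1

The children of the "tasa" node are the distinct next characters among strings starting with "tasa".
Distinct next characters after "tasa": r.
That node has 1 child edge.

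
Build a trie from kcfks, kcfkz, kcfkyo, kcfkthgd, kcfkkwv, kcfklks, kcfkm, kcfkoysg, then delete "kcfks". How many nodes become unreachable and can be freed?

1

A node on "kcfks"'s path can go only if nothing else ends at it or branches off below it.
The suffix "s" (1 node) is used only by "kcfks"; the node for "kcfk" still has the child "z", so pruning stops there.
Nodes removed: 1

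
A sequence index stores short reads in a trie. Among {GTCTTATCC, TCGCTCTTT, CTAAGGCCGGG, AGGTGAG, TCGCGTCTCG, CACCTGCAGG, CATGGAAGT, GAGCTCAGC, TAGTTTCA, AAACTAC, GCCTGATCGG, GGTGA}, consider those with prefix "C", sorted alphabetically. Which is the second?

CATGGAAGT

Filter for "C…" and sort: "CACCTGCAGG", "CATGGAAGT", "CTAAGGCCGGG"
Position 2: CATGGAAGT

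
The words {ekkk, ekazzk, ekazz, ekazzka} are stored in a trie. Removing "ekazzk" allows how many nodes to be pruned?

After clearing the end-marker at "ekazzk", prune upward until reaching a node still needed by another word.
Every node on "ekazzk" is still needed (e.g. by "ekazzka"), so nothing is freed.
Nodes removed: 0

0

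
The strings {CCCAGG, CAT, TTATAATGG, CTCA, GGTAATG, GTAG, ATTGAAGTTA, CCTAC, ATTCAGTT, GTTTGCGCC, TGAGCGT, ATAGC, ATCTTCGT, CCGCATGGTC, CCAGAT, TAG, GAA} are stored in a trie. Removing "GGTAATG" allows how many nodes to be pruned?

6

A node on "GGTAATG"'s path can go only if nothing else ends at it or branches off below it.
The suffix "GTAATG" (6 nodes) is used only by "GGTAATG"; the node for "G" still has the child "T", so pruning stops there.
Nodes removed: 6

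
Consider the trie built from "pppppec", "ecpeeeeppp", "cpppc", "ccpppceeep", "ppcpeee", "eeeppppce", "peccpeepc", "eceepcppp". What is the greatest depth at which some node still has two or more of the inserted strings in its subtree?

2

The deepest shared node is where two words last agree before diverging.
"eceepcppp" and "ecpeeeeppp" agree on "ec" (2 characters) before diverging; nothing deeper is shared.
Longest shared-prefix length: 2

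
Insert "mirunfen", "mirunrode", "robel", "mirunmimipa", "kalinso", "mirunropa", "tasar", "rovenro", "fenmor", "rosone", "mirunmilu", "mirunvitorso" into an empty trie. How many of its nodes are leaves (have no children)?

Leaves are exactly the stored words that no other stored word extends.
Those words: "fenmor", "kalinso", "mirunfen", "mirunmilu", "mirunmimipa", "mirunrode", "mirunropa", "mirunvitorso", "robel", "rosone", "rovenro", "tasar"
Leaf count: 12

12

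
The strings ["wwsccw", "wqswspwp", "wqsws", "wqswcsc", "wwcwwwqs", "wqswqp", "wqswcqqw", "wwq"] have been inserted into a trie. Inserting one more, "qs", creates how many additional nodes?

2

Nothing in the trie begins with "q"; the whole of "qs" is new.
2 − 0 = 2 new nodes.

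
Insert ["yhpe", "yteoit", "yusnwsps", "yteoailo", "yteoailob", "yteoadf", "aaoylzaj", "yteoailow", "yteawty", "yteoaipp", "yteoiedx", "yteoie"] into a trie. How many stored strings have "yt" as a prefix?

Walk to "yt"; the words in its subtree are exactly those with that prefix.
Matches: "yteawty", "yteoadf", "yteoailo", "yteoailob", "yteoailow", "yteoaipp", "yteoie", "yteoiedx", "yteoit"
Count: 9

9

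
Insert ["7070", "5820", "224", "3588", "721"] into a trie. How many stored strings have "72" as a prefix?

1

Traverse to the node for "72", then collect every word in that subtree.
Words under "72": 721
Count: 1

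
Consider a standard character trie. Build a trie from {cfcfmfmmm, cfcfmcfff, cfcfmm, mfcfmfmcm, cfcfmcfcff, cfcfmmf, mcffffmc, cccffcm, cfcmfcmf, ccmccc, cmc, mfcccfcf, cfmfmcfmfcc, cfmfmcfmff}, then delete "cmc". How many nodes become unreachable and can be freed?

2

Walk "cmc" from the leaf back toward the root, removing each node that no remaining word uses.
The suffix "mc" (2 nodes) is used only by "cmc"; the node for "c" still has the child "f", so pruning stops there.
Nodes removed: 2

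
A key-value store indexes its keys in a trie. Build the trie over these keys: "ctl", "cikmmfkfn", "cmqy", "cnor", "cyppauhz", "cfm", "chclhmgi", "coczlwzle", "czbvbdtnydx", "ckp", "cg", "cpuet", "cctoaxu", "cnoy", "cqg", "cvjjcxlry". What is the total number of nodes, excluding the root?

75

Trace insertions, counting only characters that open a new branch:
  "ctl" → 3 new (c, t, l)
  "cikmmfkfn" → prefix "c" already present; 8 new (i, k, m, m, f, k, f, n)
  "cmqy" → prefix "c" already present; 3 new (m, q, y)
  "cnor" → prefix "c" already present; 3 new (n, o, r)
  "cyppauhz" → prefix "c" already present; 7 new (y, p, p, a, u, h, z)
  "cfm" → prefix "c" already present; 2 new (f, m)
  "chclhmgi" → prefix "c" already present; 7 new (h, c, l, h, m, g, i)
  "coczlwzle" → prefix "c" already present; 8 new (o, c, z, l, w, z, l, e)
  "czbvbdtnydx" → prefix "c" already present; 10 new (z, b, v, b, d, t, n, y, d, x)
  "ckp" → prefix "c" already present; 2 new (k, p)
  "cg" → prefix "c" already present; 1 new (g)
  "cpuet" → prefix "c" already present; 4 new (p, u, e, t)
  "cctoaxu" → prefix "c" already present; 6 new (c, t, o, a, x, u)
  "cnoy" → prefix "cno" already present; 1 new (y)
  "cqg" → prefix "c" already present; 2 new (q, g)
  "cvjjcxlry" → prefix "c" already present; 8 new (v, j, j, c, x, l, r, y)
Total nodes = 3 + 8 + 3 + 3 + 7 + 2 + 7 + 8 + 10 + 2 + 1 + 4 + 6 + 1 + 2 + 8 = 75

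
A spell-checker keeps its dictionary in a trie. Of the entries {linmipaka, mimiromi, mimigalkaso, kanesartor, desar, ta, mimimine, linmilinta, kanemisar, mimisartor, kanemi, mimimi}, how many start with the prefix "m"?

5

Walk to "m"; the words in its subtree are exactly those with that prefix.
Words under "m": mimigalkaso, mimimi, mimimine, mimiromi, mimisartor
Count: 5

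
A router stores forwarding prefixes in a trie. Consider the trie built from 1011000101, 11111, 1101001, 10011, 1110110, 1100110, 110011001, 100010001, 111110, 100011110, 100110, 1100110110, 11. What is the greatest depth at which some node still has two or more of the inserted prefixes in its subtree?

7

Look for the deepest trie node that still has at least two words in its subtree.
"1100110" and "110011001" agree on "1100110" (7 characters) before diverging; nothing deeper is shared.
Longest shared-prefix length: 7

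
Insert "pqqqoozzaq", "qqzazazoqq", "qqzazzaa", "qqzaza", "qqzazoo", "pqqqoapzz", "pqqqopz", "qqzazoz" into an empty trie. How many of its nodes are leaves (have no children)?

7

Leaves are exactly the stored words that no other stored word extends.
Those words: "pqqqoapzz", "pqqqoozzaq", "pqqqopz", "qqzazazoqq", "qqzazoo", "qqzazoz", "qqzazzaa"
Leaf count: 7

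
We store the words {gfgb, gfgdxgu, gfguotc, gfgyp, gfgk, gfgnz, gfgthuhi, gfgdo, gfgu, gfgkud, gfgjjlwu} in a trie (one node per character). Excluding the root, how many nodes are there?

Count nodes per top-level branch (shared prefixes stored once):
  'g'-branch (gfgb, gfgdo, gfgdxgu, gfgjjlwu, gfgk, gfgkud, gfgnz, gfgthuhi, gfgu, gfguotc, gfgyp): 30 nodes
Sum: 30

30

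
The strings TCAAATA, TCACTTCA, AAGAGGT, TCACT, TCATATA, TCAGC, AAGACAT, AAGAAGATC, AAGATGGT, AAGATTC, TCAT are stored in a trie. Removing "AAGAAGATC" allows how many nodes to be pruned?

5

Walk "AAGAAGATC" from the leaf back toward the root, removing each node that no remaining word uses.
The suffix "AGATC" (5 nodes) is used only by "AAGAAGATC"; the node for "AAGA" still has the child "G", so pruning stops there.
Nodes removed: 5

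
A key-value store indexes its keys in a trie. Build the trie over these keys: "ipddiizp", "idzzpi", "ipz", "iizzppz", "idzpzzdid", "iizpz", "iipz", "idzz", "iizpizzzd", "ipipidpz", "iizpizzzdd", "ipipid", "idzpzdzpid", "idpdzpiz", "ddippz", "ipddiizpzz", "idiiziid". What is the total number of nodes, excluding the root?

67

Insert word by word; a character creates a node only if that edge doesn't already exist:
  "ipddiizp" → 8 new (i, p, d, d, i, i, z, p)
  "idzzpi" → prefix "i" already present; 5 new (d, z, z, p, i)
  "ipz" → prefix "ip" already present; 1 new (z)
  "iizzppz" → prefix "i" already present; 6 new (i, z, z, p, p, z)
  "idzpzzdid" → prefix "idz" already present; 6 new (p, z, z, d, i, d)
  "iizpz" → prefix "iiz" already present; 2 new (p, z)
  "iipz" → prefix "ii" already present; 2 new (p, z)
  "idzz" → prefix "idzz" already present; 0 new (none)
  "iizpizzzd" → prefix "iizp" already present; 5 new (i, z, z, z, d)
  "ipipidpz" → prefix "ip" already present; 6 new (i, p, i, d, p, z)
  "iizpizzzdd" → prefix "iizpizzzd" already present; 1 new (d)
  "ipipid" → prefix "ipipid" already present; 0 new (none)
  "idzpzdzpid" → prefix "idzpz" already present; 5 new (d, z, p, i, d)
  "idpdzpiz" → prefix "id" already present; 6 new (p, d, z, p, i, z)
  "ddippz" → 6 new (d, d, i, p, p, z)
  "ipddiizpzz" → prefix "ipddiizp" already present; 2 new (z, z)
  "idiiziid" → prefix "id" already present; 6 new (i, i, z, i, i, d)
Total nodes = 8 + 5 + 1 + 6 + 6 + 2 + 2 + 0 + 5 + 6 + 1 + 0 + 5 + 6 + 6 + 2 + 6 = 67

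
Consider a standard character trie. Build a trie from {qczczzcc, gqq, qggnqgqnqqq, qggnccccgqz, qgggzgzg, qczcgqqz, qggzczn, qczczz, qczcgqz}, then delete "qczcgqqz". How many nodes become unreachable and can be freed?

2

After clearing the end-marker at "qczcgqqz", prune upward until reaching a node still needed by another word.
The suffix "qz" (2 nodes) is used only by "qczcgqqz"; the node for "qczcgq" still has the child "z", so pruning stops there.
Nodes removed: 2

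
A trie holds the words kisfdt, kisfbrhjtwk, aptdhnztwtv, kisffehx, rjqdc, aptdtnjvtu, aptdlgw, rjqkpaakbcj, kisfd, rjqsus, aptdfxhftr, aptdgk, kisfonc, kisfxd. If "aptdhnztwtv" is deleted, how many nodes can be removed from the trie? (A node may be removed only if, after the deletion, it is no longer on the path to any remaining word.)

7

A node on "aptdhnztwtv"'s path can go only if nothing else ends at it or branches off below it.
The suffix "hnztwtv" (7 nodes) is used only by "aptdhnztwtv"; the node for "aptd" still has the child "t", so pruning stops there.
Nodes removed: 7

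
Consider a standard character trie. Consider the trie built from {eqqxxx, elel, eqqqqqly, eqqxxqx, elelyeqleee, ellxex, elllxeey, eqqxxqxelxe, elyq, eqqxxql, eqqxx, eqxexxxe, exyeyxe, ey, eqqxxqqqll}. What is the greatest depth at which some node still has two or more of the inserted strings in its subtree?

The deepest shared node is where two words last agree before diverging.
"eqqxxqx" and "eqqxxqxelxe" agree on "eqqxxqx" (7 characters) before diverging; nothing deeper is shared.
Longest shared-prefix length: 7

7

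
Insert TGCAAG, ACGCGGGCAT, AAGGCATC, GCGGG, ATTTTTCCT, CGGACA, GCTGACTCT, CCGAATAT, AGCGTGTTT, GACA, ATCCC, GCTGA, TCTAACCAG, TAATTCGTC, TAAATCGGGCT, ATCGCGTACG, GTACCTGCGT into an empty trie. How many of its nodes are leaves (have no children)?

16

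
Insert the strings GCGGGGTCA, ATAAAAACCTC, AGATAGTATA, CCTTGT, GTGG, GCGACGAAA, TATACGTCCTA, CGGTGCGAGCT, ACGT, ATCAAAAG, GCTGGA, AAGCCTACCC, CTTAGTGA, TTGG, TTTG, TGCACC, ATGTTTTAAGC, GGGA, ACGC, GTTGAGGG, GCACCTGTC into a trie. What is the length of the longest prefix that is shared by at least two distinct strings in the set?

Equivalently: take the maximum, over all pairs, of their longest common prefix length.
e.g. "ACGC" and "ACGT" share the prefix "ACG" of length 3; no pair shares a longer one.
Longest shared-prefix length: 3

3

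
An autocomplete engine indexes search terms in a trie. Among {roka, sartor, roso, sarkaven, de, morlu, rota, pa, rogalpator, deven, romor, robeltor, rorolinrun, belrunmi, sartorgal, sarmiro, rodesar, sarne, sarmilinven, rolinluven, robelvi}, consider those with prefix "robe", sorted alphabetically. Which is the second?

Words with prefix "robe", in lexicographic order: "robeltor", "robelvi"
Position 2: robelvi

robelvi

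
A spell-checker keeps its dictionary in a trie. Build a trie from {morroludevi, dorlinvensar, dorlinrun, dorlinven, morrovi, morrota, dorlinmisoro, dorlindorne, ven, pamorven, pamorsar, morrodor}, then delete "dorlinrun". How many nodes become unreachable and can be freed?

Walk "dorlinrun" from the leaf back toward the root, removing each node that no remaining word uses.
The suffix "run" (3 nodes) is used only by "dorlinrun"; the node for "dorlin" still has the child "v", so pruning stops there.
Nodes removed: 3

3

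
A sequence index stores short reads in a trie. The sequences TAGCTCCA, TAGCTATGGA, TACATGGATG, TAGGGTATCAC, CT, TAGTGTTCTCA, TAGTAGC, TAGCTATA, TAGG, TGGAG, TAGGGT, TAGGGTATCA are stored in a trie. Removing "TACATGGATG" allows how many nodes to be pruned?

Walk "TACATGGATG" from the leaf back toward the root, removing each node that no remaining word uses.
The suffix "CATGGATG" (8 nodes) is used only by "TACATGGATG"; the node for "TA" still has the child "G", so pruning stops there.
Nodes removed: 8

8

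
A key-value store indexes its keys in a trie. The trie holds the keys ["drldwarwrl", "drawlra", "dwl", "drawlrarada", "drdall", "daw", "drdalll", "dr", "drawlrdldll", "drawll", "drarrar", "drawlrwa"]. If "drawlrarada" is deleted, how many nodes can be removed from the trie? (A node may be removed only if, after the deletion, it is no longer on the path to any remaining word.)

A node on "drawlrarada"'s path can go only if nothing else ends at it or branches off below it.
The suffix "rada" (4 nodes) is used only by "drawlrarada"; "drawlra" is itself a stored word, so pruning stops there.
Nodes removed: 4

4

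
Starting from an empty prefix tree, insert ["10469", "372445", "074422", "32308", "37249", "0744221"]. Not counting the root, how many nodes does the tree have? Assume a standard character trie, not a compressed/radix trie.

23

Insert word by word; a character creates a node only if that edge doesn't already exist:
  "10469" → 5 new (1, 0, 4, 6, 9)
  "372445" → 6 new (3, 7, 2, 4, 4, 5)
  "074422" → 6 new (0, 7, 4, 4, 2, 2)
  "32308" → prefix "3" already present; 4 new (2, 3, 0, 8)
  "37249" → prefix "3724" already present; 1 new (9)
  "0744221" → prefix "074422" already present; 1 new (1)
Total nodes = 5 + 6 + 6 + 4 + 1 + 1 = 23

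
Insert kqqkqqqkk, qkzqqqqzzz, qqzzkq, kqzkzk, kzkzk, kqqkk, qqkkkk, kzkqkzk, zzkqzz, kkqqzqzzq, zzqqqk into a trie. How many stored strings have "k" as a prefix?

Walk to "k"; the words in its subtree are exactly those with that prefix.
Words under "k": kkqqzqzzq, kqqkk, kqqkqqqkk, kqzkzk, kzkqkzk, kzkzk
Count: 6

6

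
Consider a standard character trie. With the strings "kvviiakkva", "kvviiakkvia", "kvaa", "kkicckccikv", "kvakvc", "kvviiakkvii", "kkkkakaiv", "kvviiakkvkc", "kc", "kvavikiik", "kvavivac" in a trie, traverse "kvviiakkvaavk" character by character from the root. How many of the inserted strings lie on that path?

1

Check each prefix of "kvviiakkvaavk" against the stored set — each match is an end-marker on the path.
Prefixes of the query that are stored words: "kvviiakkva"
Count: 1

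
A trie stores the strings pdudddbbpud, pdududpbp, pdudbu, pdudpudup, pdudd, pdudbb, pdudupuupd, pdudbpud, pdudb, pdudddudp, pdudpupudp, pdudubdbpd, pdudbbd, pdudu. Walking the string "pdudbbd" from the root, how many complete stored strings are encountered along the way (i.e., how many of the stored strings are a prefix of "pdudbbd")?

Walk "pdudbbd" from the root; an end-of-word marker is hit whenever a stored word is a prefix of "pdudbbd".
Prefixes of the query that are stored words: "pdudb", "pdudbb", "pdudbbd"
Count: 3

3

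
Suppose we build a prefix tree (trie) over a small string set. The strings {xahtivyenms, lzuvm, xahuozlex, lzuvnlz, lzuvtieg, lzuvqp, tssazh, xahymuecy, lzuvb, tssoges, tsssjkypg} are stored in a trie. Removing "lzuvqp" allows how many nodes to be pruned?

2

After clearing the end-marker at "lzuvqp", prune upward until reaching a node still needed by another word.
The suffix "qp" (2 nodes) is used only by "lzuvqp"; the node for "lzuv" still has the child "m", so pruning stops there.
Nodes removed: 2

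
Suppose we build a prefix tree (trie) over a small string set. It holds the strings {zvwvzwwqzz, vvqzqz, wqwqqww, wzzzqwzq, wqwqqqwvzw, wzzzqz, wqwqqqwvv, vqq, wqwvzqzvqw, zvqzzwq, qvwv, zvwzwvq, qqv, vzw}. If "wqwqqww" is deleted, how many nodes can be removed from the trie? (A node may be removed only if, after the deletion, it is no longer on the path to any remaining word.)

After clearing the end-marker at "wqwqqww", prune upward until reaching a node still needed by another word.
The suffix "ww" (2 nodes) is used only by "wqwqqww"; the node for "wqwqq" still has the child "q", so pruning stops there.
Nodes removed: 2

2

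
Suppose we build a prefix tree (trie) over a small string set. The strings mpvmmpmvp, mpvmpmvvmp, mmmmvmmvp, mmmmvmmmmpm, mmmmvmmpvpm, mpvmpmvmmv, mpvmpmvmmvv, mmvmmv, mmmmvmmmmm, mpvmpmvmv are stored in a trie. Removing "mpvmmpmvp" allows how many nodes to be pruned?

5

Walk "mpvmmpmvp" from the leaf back toward the root, removing each node that no remaining word uses.
The suffix "mpmvp" (5 nodes) is used only by "mpvmmpmvp"; the node for "mpvm" still has the child "p", so pruning stops there.
Nodes removed: 5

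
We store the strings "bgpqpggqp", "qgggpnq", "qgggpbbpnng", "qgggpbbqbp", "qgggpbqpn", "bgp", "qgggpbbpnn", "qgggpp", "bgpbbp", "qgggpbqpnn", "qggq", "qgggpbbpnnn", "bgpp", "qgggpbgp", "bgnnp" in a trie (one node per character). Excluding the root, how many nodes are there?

41

For each word, the new-node count is its length minus the longest prefix already in the trie:
  "bgpqpggqp" → 9 new (b, g, p, q, p, g, g, q, p)
  "qgggpnq" → 7 new (q, g, g, g, p, n, q)
  "qgggpbbpnng" → prefix "qgggp" already present; 6 new (b, b, p, n, n, g)
  "qgggpbbqbp" → prefix "qgggpbb" already present; 3 new (q, b, p)
  "qgggpbqpn" → prefix "qgggpb" already present; 3 new (q, p, n)
  "bgp" → prefix "bgp" already present; 0 new (none)
  "qgggpbbpnn" → prefix "qgggpbbpnn" already present; 0 new (none)
  "qgggpp" → prefix "qgggp" already present; 1 new (p)
  "bgpbbp" → prefix "bgp" already present; 3 new (b, b, p)
  "qgggpbqpnn" → prefix "qgggpbqpn" already present; 1 new (n)
  "qggq" → prefix "qgg" already present; 1 new (q)
  "qgggpbbpnnn" → prefix "qgggpbbpnn" already present; 1 new (n)
  "bgpp" → prefix "bgp" already present; 1 new (p)
  "qgggpbgp" → prefix "qgggpb" already present; 2 new (g, p)
  "bgnnp" → prefix "bg" already present; 3 new (n, n, p)
Total nodes = 9 + 7 + 6 + 3 + 3 + 0 + 0 + 1 + 3 + 1 + 1 + 1 + 1 + 2 + 3 = 41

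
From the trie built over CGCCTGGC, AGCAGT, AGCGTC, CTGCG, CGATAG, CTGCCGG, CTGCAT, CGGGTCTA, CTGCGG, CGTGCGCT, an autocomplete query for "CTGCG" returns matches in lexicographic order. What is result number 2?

CTGCGG

DFS of the "CTGCG" subtree visits, in order: "CTGCG", "CTGCGG"
The 2nd is CTGCGG.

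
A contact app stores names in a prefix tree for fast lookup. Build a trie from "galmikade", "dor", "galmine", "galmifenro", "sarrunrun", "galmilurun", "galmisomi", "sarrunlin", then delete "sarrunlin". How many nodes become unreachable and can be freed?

A node on "sarrunlin"'s path can go only if nothing else ends at it or branches off below it.
The suffix "lin" (3 nodes) is used only by "sarrunlin"; the node for "sarrun" still has the child "r", so pruning stops there.
Nodes removed: 3

3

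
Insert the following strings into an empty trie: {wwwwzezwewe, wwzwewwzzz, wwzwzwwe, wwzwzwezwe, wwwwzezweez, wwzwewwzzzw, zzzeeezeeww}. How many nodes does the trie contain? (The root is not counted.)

41

Insert word by word; a character creates a node only if that edge doesn't already exist:
  "wwwwzezwewe" → 11 new (w, w, w, w, z, e, z, w, e, w, e)
  "wwzwewwzzz" → prefix "ww" already present; 8 new (z, w, e, w, w, z, z, z)
  "wwzwzwwe" → prefix "wwzw" already present; 4 new (z, w, w, e)
  "wwzwzwezwe" → prefix "wwzwzw" already present; 4 new (e, z, w, e)
  "wwwwzezweez" → prefix "wwwwzezwe" already present; 2 new (e, z)
  "wwzwewwzzzw" → prefix "wwzwewwzzz" already present; 1 new (w)
  "zzzeeezeeww" → 11 new (z, z, z, e, e, e, z, e, e, w, w)
Total nodes = 11 + 8 + 4 + 4 + 2 + 1 + 11 = 41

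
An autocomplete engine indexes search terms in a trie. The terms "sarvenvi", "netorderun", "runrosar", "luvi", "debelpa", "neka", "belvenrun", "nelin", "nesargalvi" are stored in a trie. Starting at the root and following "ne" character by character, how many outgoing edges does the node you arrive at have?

4

The children of the "ne" node are the distinct next characters among strings starting with "ne".
Characters that immediately follow "ne" among the stored strings: {k, l, s, t}.
That node has 4 child edges.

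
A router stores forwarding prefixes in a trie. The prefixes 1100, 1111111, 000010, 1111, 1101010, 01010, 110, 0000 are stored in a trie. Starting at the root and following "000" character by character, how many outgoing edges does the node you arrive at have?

The children of the "000" node are the distinct next characters among strings starting with "000".
Characters that immediately follow "000" among the stored strings: {0}.
That node has 1 child edge.

1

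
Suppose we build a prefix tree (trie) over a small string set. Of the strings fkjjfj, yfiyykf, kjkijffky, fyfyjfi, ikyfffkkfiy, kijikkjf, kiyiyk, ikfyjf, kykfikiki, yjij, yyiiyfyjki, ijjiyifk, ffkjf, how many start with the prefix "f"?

3

Filter for entries beginning with "f":
Words under "f": ffkjf, fkjjfj, fyfyjfi
Count: 3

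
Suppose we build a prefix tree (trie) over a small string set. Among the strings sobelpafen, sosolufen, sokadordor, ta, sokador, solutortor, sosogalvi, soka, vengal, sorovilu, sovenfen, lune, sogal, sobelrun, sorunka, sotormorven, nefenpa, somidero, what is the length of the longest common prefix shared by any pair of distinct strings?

7

The deepest shared node is where two words last agree before diverging.
"sokador" and "sokadordor" agree on "sokador" (7 characters) before diverging; nothing deeper is shared.
Longest shared-prefix length: 7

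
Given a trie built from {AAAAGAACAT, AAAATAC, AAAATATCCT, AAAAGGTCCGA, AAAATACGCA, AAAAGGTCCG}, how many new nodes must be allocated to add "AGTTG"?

The longest prefix of "AGTTG" already in the trie is "A" (length 1).
So 5 − 1 = 4 new nodes.

4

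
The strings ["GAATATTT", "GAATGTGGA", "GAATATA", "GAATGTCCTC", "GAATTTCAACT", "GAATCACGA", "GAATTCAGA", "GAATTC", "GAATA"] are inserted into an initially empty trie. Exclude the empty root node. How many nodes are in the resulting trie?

34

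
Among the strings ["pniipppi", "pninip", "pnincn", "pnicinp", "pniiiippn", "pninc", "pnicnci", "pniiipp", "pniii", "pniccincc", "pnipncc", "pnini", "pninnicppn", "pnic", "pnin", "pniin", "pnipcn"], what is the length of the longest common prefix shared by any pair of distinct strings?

The deepest shared node is where two words last agree before diverging.
e.g. "pniii" and "pniiiippn" share the prefix "pniii" of length 5; no pair shares a longer one.
Longest shared-prefix length: 5

5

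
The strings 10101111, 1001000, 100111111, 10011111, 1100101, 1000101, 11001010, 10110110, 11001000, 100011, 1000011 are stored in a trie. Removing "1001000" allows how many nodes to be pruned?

A node on "1001000"'s path can go only if nothing else ends at it or branches off below it.
The suffix "000" (3 nodes) is used only by "1001000"; the node for "1001" still has the child "1", so pruning stops there.
Nodes removed: 3

3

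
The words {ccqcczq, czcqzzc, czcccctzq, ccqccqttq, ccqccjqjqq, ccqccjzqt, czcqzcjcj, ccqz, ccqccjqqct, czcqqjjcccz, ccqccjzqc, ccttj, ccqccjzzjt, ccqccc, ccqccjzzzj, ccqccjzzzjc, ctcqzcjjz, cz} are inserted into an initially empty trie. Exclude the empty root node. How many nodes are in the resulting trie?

65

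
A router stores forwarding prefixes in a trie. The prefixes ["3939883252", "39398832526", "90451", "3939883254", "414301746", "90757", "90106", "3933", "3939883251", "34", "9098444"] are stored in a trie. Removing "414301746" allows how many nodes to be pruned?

9

After clearing the end-marker at "414301746", prune upward until reaching a node still needed by another word.
No other word shares any prefix with "414301746", so all 9 of its nodes go.
Nodes removed: 9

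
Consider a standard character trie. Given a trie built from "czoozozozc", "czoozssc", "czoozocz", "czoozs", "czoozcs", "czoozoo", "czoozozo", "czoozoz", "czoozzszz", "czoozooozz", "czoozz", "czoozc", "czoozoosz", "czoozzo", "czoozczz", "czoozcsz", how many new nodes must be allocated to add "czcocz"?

The longest prefix of "czcocz" already in the trie is "cz" (length 2).
New nodes needed: |"czcocz"| − 2 = 6 − 2 = 4.

4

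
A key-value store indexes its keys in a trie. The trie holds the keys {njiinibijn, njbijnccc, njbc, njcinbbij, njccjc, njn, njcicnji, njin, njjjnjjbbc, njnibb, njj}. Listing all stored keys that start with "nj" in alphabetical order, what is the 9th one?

njjjnjjbbc

Filter for "nj…" and sort: "njbc", "njbijnccc", "njccjc", "njcicnji", "njcinbbij", "njiinibijn", "njin", "njj", "njjjnjjbbc", "njn", "njnibb"
The 9th is njjjnjjbbc.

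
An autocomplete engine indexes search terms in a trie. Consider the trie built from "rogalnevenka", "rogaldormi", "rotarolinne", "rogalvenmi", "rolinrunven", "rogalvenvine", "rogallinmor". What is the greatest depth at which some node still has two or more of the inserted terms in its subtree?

8

The deepest shared node is where two words last agree before diverging.
"rogalvenmi" and "rogalvenvine" agree on "rogalven" (8 characters) before diverging; nothing deeper is shared.
Longest shared-prefix length: 8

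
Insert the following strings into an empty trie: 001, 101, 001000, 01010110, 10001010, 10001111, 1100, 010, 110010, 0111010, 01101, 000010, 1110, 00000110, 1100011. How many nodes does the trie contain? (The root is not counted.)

Count nodes per top-level branch (shared prefixes stored once):
  '0'-branch (00000110, 000010, 001, 001000, 010, 01010110, 01101, 0111010): 28 nodes
  '1'-branch (10001010, 10001111, 101, 1100, 1100011, 110010, 1110): 22 nodes
Sum: 50

50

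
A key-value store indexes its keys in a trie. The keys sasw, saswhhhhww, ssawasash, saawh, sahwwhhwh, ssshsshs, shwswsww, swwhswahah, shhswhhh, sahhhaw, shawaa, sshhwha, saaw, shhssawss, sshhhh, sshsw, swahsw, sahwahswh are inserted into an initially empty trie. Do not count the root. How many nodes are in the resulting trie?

87

Trace insertions, counting only characters that open a new branch:
  "sasw" → 4 new (s, a, s, w)
  "saswhhhhww" → prefix "sasw" already present; 6 new (h, h, h, h, w, w)
  "ssawasash" → prefix "s" already present; 8 new (s, a, w, a, s, a, s, h)
  "saawh" → prefix "sa" already present; 3 new (a, w, h)
  "sahwwhhwh" → prefix "sa" already present; 7 new (h, w, w, h, h, w, h)
  "ssshsshs" → prefix "ss" already present; 6 new (s, h, s, s, h, s)
  "shwswsww" → prefix "s" already present; 7 new (h, w, s, w, s, w, w)
  "swwhswahah" → prefix "s" already present; 9 new (w, w, h, s, w, a, h, a, h)
  "shhswhhh" → prefix "sh" already present; 6 new (h, s, w, h, h, h)
  "sahhhaw" → prefix "sah" already present; 4 new (h, h, a, w)
  "shawaa" → prefix "sh" already present; 4 new (a, w, a, a)
  "sshhwha" → prefix "ss" already present; 5 new (h, h, w, h, a)
  "saaw" → prefix "saaw" already present; 0 new (none)
  "shhssawss" → prefix "shhs" already present; 5 new (s, a, w, s, s)
  "sshhhh" → prefix "sshh" already present; 2 new (h, h)
  "sshsw" → prefix "ssh" already present; 2 new (s, w)
  "swahsw" → prefix "sw" already present; 4 new (a, h, s, w)
  "sahwahswh" → prefix "sahw" already present; 5 new (a, h, s, w, h)
Total nodes = 4 + 6 + 8 + 3 + 7 + 6 + 7 + 9 + 6 + 4 + 4 + 5 + 0 + 5 + 2 + 2 + 4 + 5 = 87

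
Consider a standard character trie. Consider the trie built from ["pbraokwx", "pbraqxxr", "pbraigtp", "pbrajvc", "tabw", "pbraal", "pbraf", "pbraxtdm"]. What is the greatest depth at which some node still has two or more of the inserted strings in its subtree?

The deepest shared node is where two words last agree before diverging.
"pbraal" and "pbraf" agree on "pbra" (4 characters) before diverging; nothing deeper is shared.
Longest shared-prefix length: 4

4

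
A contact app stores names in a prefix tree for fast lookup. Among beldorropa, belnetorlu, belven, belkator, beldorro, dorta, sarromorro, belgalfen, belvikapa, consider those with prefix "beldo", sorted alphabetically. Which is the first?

DFS of the "beldo" subtree visits, in order: "beldorro", "beldorropa"
Position 1: beldorro

beldorro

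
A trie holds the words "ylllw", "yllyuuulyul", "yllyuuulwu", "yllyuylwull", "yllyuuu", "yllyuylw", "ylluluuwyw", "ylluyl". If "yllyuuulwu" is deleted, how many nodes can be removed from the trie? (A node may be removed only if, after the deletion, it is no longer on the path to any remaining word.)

2

Walk "yllyuuulwu" from the leaf back toward the root, removing each node that no remaining word uses.
The suffix "wu" (2 nodes) is used only by "yllyuuulwu"; the node for "yllyuuul" still has the child "y", so pruning stops there.
Nodes removed: 2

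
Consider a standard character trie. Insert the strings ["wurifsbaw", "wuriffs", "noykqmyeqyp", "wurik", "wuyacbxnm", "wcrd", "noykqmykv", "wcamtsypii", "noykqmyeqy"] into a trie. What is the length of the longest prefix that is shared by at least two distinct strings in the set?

The deepest shared node is where two words last agree before diverging.
"noykqmyeqy" and "noykqmyeqyp" agree on "noykqmyeqy" (10 characters) before diverging; nothing deeper is shared.
Longest shared-prefix length: 10

10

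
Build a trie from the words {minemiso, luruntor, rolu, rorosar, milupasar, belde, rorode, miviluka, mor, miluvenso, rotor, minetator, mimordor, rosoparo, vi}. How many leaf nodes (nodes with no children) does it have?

15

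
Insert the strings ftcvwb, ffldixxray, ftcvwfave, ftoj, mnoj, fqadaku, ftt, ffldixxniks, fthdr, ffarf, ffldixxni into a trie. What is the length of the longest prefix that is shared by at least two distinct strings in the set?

The deepest shared node is where two words last agree before diverging.
e.g. "ffldixxni" and "ffldixxniks" share the prefix "ffldixxni" of length 9; no pair shares a longer one.
Longest shared-prefix length: 9

9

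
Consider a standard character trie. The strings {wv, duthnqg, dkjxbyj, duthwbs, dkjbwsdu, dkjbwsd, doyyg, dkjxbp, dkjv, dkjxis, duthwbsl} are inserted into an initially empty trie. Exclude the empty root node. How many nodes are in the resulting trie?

32

Insert word by word; a character creates a node only if that edge doesn't already exist:
  "wv" → 2 new (w, v)
  "duthnqg" → 7 new (d, u, t, h, n, q, g)
  "dkjxbyj" → prefix "d" already present; 6 new (k, j, x, b, y, j)
  "duthwbs" → prefix "duth" already present; 3 new (w, b, s)
  "dkjbwsdu" → prefix "dkj" already present; 5 new (b, w, s, d, u)
  "dkjbwsd" → prefix "dkjbwsd" already present; 0 new (none)
  "doyyg" → prefix "d" already present; 4 new (o, y, y, g)
  "dkjxbp" → prefix "dkjxb" already present; 1 new (p)
  "dkjv" → prefix "dkj" already present; 1 new (v)
  "dkjxis" → prefix "dkjx" already present; 2 new (i, s)
  "duthwbsl" → prefix "duthwbs" already present; 1 new (l)
Total nodes = 2 + 7 + 6 + 3 + 5 + 0 + 4 + 1 + 1 + 2 + 1 = 32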